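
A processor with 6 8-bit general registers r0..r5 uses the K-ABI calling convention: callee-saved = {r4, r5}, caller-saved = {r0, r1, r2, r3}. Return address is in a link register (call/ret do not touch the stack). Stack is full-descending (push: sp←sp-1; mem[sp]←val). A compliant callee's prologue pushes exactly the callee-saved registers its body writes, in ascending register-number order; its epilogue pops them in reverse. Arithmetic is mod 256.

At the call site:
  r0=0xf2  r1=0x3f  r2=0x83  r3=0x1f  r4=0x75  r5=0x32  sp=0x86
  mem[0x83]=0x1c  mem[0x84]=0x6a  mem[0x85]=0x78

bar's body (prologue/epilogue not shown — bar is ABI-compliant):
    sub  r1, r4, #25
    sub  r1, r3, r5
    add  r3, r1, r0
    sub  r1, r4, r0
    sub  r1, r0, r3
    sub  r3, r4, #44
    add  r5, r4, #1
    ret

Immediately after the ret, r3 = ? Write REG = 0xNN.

REG = 0x49

prologue: push r5 → mem[0x85]=0x32, sp=0x85
body[0] sub  r1, r4, #25 → r1=0x5c
body[1] sub  r1, r3, r5 → r1=0xed
body[2] add  r3, r1, r0 → r3=0xdf
body[3] sub  r1, r4, r0 → r1=0x83
body[4] sub  r1, r0, r3 → r1=0x13
body[5] sub  r3, r4, #44 → r3=0x49
body[6] add  r5, r4, #1 → r5=0x76
epilogue: pop r5=0x32, sp=0x86
r3 is caller-saved → body value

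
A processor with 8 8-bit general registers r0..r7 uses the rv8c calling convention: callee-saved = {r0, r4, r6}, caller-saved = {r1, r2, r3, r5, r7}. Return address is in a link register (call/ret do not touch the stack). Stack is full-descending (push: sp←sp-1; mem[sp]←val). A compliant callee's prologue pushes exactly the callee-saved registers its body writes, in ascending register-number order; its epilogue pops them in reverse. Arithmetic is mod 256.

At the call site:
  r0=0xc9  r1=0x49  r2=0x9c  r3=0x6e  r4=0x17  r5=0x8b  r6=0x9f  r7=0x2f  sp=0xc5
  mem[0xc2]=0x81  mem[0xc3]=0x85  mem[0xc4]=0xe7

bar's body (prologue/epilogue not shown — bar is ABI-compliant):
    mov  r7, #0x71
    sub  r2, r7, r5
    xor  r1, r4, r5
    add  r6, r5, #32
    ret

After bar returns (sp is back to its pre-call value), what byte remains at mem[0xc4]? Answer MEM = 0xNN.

prologue: push r6 → mem[0xc4]=0x9f, sp=0xc4
body[0] mov  r7, #0x71 → r7=0x71
body[1] sub  r2, r7, r5 → r2=0xe6
body[2] xor  r1, r4, r5 → r1=0x9c
body[3] add  r6, r5, #32 → r6=0xab
epilogue: pop r6=0x9f, sp=0xc5
prologue pushed ['r6'] at ['0xc4']

MEM = 0x9f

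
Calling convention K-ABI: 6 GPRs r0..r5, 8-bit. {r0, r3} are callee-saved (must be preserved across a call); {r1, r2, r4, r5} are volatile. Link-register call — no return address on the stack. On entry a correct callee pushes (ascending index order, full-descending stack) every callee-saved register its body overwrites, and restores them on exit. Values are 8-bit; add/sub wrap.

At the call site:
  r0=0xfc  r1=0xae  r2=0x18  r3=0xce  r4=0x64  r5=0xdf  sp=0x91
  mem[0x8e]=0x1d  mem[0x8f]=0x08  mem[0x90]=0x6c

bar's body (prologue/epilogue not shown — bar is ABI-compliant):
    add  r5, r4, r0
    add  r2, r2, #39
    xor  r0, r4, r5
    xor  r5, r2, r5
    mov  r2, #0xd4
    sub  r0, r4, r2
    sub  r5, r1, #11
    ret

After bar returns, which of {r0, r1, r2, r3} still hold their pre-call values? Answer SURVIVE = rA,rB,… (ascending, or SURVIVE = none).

SURVIVE = r0,r1,r3

prologue: push r0 → mem[0x90]=0xfc, sp=0x90
body[0] add  r5, r4, r0 → r5=0x60
body[1] add  r2, r2, #39 → r2=0x3f
body[2] xor  r0, r4, r5 → r0=0x04
body[3] xor  r5, r2, r5 → r5=0x5f
body[4] mov  r2, #0xd4 → r2=0xd4
body[5] sub  r0, r4, r2 → r0=0x90
body[6] sub  r5, r1, #11 → r5=0xa3
epilogue: pop r0=0xfc, sp=0x91
r0: callee-saved, written=True
r1: caller-saved, written=False
r2: caller-saved, written=True
r3: callee-saved, written=False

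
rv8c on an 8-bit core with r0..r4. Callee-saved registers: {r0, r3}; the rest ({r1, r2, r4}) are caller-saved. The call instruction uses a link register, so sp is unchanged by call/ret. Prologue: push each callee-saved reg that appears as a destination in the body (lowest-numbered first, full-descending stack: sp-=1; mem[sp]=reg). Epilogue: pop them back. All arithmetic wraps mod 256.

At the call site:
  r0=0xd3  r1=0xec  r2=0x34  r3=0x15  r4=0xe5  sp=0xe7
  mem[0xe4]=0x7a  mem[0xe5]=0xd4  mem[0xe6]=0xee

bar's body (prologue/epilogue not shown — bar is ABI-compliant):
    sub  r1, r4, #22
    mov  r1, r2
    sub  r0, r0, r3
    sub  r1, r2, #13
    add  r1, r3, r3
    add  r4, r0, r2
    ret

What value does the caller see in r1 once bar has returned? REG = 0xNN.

prologue: push r0 -> mem[0xe6]=0xd3, sp=0xe6
body[0] sub  r1, r4, #22 -> r1=0xcf
body[1] mov  r1, r2 -> r1=0x34
body[2] sub  r0, r0, r3 -> r0=0xbe
body[3] sub  r1, r2, #13 -> r1=0x27
body[4] add  r1, r3, r3 -> r1=0x2a
body[5] add  r4, r0, r2 -> r4=0xf2
epilogue: pop r0=0xd3, sp=0xe7
r1 is caller-saved -> body value

REG = 0x2a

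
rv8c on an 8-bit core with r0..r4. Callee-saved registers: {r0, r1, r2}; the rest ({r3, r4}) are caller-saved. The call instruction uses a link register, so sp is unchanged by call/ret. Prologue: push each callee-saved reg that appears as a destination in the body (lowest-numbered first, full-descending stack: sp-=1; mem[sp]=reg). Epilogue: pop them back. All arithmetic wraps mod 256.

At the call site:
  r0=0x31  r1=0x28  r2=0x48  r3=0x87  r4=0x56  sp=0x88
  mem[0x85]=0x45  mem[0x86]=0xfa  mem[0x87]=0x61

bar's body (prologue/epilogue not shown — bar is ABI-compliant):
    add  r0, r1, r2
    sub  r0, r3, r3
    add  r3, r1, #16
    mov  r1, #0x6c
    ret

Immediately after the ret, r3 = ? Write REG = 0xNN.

prologue: push r0 → mem[0x87]=0x31, sp=0x87
prologue: push r1 → mem[0x86]=0x28, sp=0x86
body[0] add  r0, r1, r2 → r0=0x70
body[1] sub  r0, r3, r3 → r0=0x00
body[2] add  r3, r1, #16 → r3=0x38
body[3] mov  r1, #0x6c → r1=0x6c
epilogue: pop r1=0x28, sp=0x87
epilogue: pop r0=0x31, sp=0x88
r3 is caller-saved → body value

REG = 0x38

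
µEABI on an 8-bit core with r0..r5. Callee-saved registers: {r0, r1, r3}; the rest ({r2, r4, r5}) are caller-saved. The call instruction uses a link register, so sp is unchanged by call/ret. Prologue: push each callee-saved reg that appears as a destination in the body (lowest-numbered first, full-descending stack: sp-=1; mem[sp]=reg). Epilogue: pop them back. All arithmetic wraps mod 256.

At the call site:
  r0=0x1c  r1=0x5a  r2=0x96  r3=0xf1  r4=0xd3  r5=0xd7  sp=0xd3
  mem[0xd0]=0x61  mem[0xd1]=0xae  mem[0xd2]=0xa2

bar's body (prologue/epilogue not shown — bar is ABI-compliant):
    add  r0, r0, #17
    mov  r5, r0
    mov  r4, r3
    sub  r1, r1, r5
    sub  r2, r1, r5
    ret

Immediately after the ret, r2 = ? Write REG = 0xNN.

prologue: push r0 → mem[0xd2]=0x1c, sp=0xd2
prologue: push r1 → mem[0xd1]=0x5a, sp=0xd1
body[0] add  r0, r0, #17 → r0=0x2d
body[1] mov  r5, r0 → r5=0x2d
body[2] mov  r4, r3 → r4=0xf1
body[3] sub  r1, r1, r5 → r1=0x2d
body[4] sub  r2, r1, r5 → r2=0x00
epilogue: pop r1=0x5a, sp=0xd2
epilogue: pop r0=0x1c, sp=0xd3
r2 is caller-saved → body value

REG = 0x00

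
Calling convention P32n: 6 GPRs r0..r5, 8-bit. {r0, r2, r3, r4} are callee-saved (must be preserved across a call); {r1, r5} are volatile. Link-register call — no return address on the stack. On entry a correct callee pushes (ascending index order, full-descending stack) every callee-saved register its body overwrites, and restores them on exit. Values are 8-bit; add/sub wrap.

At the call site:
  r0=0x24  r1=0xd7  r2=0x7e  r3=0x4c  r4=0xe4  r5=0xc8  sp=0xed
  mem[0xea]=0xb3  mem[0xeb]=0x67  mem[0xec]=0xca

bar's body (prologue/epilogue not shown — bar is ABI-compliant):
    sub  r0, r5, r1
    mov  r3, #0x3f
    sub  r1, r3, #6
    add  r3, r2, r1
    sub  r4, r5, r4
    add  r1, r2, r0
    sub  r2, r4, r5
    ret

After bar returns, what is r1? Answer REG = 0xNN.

REG = 0x6f

prologue: push r0 -> mem[0xec]=0x24, sp=0xec
prologue: push r2 -> mem[0xeb]=0x7e, sp=0xeb
prologue: push r3 -> mem[0xea]=0x4c, sp=0xea
prologue: push r4 -> mem[0xe9]=0xe4, sp=0xe9
body[0] sub  r0, r5, r1 -> r0=0xf1
body[1] mov  r3, #0x3f -> r3=0x3f
body[2] sub  r1, r3, #6 -> r1=0x39
body[3] add  r3, r2, r1 -> r3=0xb7
body[4] sub  r4, r5, r4 -> r4=0xe4
body[5] add  r1, r2, r0 -> r1=0x6f
body[6] sub  r2, r4, r5 -> r2=0x1c
epilogue: pop r4=0xe4, sp=0xea
epilogue: pop r3=0x4c, sp=0xeb
epilogue: pop r2=0x7e, sp=0xec
epilogue: pop r0=0x24, sp=0xed
r1 is caller-saved -> body value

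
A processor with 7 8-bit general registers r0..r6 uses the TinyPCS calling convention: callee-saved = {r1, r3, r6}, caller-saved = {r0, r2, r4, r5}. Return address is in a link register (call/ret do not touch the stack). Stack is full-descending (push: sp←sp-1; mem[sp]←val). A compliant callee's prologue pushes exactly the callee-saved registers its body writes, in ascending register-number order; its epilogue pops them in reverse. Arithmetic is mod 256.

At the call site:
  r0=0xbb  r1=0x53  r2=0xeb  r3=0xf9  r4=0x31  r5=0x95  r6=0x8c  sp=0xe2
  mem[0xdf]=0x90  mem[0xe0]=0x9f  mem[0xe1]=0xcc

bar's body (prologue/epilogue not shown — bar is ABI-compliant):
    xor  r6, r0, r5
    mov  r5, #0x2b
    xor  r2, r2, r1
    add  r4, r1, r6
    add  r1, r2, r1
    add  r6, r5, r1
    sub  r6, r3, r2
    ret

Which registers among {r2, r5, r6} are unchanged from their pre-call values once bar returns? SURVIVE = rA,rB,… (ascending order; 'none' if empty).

SURVIVE = r6

prologue: push r1 -> mem[0xe1]=0x53, sp=0xe1
prologue: push r6 -> mem[0xe0]=0x8c, sp=0xe0
body[0] xor  r6, r0, r5 -> r6=0x2e
body[1] mov  r5, #0x2b -> r5=0x2b
body[2] xor  r2, r2, r1 -> r2=0xb8
body[3] add  r4, r1, r6 -> r4=0x81
body[4] add  r1, r2, r1 -> r1=0x0b
body[5] add  r6, r5, r1 -> r6=0x36
body[6] sub  r6, r3, r2 -> r6=0x41
epilogue: pop r6=0x8c, sp=0xe1
epilogue: pop r1=0x53, sp=0xe2
r2: caller-saved, written=True
r5: caller-saved, written=True
r6: callee-saved, written=True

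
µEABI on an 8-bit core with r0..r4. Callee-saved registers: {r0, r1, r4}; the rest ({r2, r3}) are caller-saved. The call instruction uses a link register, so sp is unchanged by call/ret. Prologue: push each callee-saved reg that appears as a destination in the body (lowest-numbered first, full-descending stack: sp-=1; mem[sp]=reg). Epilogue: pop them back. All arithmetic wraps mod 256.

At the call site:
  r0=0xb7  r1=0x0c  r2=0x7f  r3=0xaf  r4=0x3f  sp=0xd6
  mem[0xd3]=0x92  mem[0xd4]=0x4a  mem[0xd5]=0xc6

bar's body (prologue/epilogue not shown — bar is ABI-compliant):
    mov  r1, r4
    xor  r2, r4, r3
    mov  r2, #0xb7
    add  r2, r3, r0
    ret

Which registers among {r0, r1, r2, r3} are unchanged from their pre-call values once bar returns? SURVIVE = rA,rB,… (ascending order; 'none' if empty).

SURVIVE = r0,r1,r3

prologue: push r1 -> mem[0xd5]=0x0c, sp=0xd5
body[0] mov  r1, r4 -> r1=0x3f
body[1] xor  r2, r4, r3 -> r2=0x90
body[2] mov  r2, #0xb7 -> r2=0xb7
body[3] add  r2, r3, r0 -> r2=0x66
epilogue: pop r1=0x0c, sp=0xd6
r0: callee-saved, written=False
r1: callee-saved, written=True
r2: caller-saved, written=True
r3: caller-saved, written=False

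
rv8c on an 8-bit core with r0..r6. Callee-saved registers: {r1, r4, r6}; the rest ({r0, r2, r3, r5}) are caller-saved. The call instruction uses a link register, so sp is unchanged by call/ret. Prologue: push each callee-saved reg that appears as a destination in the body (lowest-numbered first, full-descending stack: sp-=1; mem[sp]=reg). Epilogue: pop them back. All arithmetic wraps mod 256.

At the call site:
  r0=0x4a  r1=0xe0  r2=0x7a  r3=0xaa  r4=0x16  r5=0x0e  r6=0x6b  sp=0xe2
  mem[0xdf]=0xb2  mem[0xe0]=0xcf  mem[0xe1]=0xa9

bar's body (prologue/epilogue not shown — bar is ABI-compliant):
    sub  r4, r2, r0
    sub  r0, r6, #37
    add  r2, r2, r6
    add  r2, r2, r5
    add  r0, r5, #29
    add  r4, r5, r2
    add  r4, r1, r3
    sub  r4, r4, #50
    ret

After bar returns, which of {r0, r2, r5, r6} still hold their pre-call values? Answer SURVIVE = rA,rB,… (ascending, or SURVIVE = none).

prologue: push r4 → mem[0xe1]=0x16, sp=0xe1
body[0] sub  r4, r2, r0 → r4=0x30
body[1] sub  r0, r6, #37 → r0=0x46
body[2] add  r2, r2, r6 → r2=0xe5
body[3] add  r2, r2, r5 → r2=0xf3
body[4] add  r0, r5, #29 → r0=0x2b
body[5] add  r4, r5, r2 → r4=0x01
body[6] add  r4, r1, r3 → r4=0x8a
body[7] sub  r4, r4, #50 → r4=0x58
epilogue: pop r4=0x16, sp=0xe2
r0: caller-saved, written=True
r2: caller-saved, written=True
r5: caller-saved, written=False
r6: callee-saved, written=False

SURVIVE = r5,r6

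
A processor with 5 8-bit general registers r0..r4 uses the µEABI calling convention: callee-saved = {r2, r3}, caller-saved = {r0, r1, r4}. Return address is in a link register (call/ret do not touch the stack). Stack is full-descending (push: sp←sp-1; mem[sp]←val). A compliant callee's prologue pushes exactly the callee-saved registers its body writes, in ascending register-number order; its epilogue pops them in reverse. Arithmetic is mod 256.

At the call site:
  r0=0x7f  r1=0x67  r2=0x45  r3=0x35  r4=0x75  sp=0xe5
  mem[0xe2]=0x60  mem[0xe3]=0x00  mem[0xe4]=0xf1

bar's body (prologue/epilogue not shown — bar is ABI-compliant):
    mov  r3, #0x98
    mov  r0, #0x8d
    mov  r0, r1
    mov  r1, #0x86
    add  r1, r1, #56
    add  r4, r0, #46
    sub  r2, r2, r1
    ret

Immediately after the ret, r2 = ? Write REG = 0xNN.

REG = 0x45

prologue: push r2 → mem[0xe4]=0x45, sp=0xe4
prologue: push r3 → mem[0xe3]=0x35, sp=0xe3
body[0] mov  r3, #0x98 → r3=0x98
body[1] mov  r0, #0x8d → r0=0x8d
body[2] mov  r0, r1 → r0=0x67
body[3] mov  r1, #0x86 → r1=0x86
body[4] add  r1, r1, #56 → r1=0xbe
body[5] add  r4, r0, #46 → r4=0x95
body[6] sub  r2, r2, r1 → r2=0x87
epilogue: pop r3=0x35, sp=0xe4
epilogue: pop r2=0x45, sp=0xe5
r2 is callee-saved → restored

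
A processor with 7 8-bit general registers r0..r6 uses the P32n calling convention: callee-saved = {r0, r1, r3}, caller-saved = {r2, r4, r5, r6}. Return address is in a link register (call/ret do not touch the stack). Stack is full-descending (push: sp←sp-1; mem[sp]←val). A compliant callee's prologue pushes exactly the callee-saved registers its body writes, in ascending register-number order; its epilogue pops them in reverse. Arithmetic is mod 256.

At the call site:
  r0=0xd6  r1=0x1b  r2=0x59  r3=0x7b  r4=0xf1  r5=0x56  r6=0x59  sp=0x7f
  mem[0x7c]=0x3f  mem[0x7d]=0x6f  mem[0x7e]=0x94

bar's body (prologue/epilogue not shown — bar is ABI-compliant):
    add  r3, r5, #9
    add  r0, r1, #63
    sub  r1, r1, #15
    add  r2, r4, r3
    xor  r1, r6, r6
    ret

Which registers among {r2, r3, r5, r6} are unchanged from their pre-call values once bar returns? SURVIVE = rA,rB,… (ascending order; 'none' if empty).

prologue: push r0 -> mem[0x7e]=0xd6, sp=0x7e
prologue: push r1 -> mem[0x7d]=0x1b, sp=0x7d
prologue: push r3 -> mem[0x7c]=0x7b, sp=0x7c
body[0] add  r3, r5, #9 -> r3=0x5f
body[1] add  r0, r1, #63 -> r0=0x5a
body[2] sub  r1, r1, #15 -> r1=0x0c
body[3] add  r2, r4, r3 -> r2=0x50
body[4] xor  r1, r6, r6 -> r1=0x00
epilogue: pop r3=0x7b, sp=0x7d
epilogue: pop r1=0x1b, sp=0x7e
epilogue: pop r0=0xd6, sp=0x7f
r2: caller-saved, written=True
r3: callee-saved, written=True
r5: caller-saved, written=False
r6: caller-saved, written=False

SURVIVE = r3,r5,r6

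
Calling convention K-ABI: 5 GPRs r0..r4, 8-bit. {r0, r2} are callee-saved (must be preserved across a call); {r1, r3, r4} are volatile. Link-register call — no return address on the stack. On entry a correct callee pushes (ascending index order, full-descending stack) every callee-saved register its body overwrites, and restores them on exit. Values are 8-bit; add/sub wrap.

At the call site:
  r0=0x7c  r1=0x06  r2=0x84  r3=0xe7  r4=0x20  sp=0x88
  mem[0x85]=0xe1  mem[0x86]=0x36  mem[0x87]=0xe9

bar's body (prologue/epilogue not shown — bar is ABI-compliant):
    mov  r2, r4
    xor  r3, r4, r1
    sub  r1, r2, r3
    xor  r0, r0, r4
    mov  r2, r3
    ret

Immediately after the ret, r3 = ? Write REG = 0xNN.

REG = 0x26

prologue: push r0 -> mem[0x87]=0x7c, sp=0x87
prologue: push r2 -> mem[0x86]=0x84, sp=0x86
body[0] mov  r2, r4 -> r2=0x20
body[1] xor  r3, r4, r1 -> r3=0x26
body[2] sub  r1, r2, r3 -> r1=0xfa
body[3] xor  r0, r0, r4 -> r0=0x5c
body[4] mov  r2, r3 -> r2=0x26
epilogue: pop r2=0x84, sp=0x87
epilogue: pop r0=0x7c, sp=0x88
r3 is caller-saved -> body value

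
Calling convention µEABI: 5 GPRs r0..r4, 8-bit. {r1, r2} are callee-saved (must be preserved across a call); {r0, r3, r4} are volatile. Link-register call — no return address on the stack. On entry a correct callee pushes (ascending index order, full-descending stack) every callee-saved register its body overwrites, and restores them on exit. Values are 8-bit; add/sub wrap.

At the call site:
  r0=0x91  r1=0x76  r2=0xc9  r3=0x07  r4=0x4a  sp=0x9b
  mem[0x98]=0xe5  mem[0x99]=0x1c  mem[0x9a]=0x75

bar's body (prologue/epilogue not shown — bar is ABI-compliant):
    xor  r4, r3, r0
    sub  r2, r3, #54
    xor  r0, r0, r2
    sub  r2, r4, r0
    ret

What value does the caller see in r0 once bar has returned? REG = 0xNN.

REG = 0x40

prologue: push r2 -> mem[0x9a]=0xc9, sp=0x9a
body[0] xor  r4, r3, r0 -> r4=0x96
body[1] sub  r2, r3, #54 -> r2=0xd1
body[2] xor  r0, r0, r2 -> r0=0x40
body[3] sub  r2, r4, r0 -> r2=0x56
epilogue: pop r2=0xc9, sp=0x9b
r0 is caller-saved -> body value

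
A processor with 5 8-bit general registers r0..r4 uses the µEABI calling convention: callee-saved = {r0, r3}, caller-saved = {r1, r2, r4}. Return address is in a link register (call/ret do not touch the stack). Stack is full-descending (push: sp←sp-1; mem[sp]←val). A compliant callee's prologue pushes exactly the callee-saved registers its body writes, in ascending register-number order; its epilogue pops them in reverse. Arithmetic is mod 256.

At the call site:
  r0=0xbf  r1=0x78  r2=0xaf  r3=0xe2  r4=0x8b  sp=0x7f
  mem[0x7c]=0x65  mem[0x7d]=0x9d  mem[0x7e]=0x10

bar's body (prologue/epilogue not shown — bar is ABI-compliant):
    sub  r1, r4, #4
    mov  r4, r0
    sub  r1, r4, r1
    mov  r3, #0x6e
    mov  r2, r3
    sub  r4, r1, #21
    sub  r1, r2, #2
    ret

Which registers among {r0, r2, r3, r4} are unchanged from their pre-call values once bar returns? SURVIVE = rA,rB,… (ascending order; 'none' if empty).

prologue: push r3 -> mem[0x7e]=0xe2, sp=0x7e
body[0] sub  r1, r4, #4 -> r1=0x87
body[1] mov  r4, r0 -> r4=0xbf
body[2] sub  r1, r4, r1 -> r1=0x38
body[3] mov  r3, #0x6e -> r3=0x6e
body[4] mov  r2, r3 -> r2=0x6e
body[5] sub  r4, r1, #21 -> r4=0x23
body[6] sub  r1, r2, #2 -> r1=0x6c
epilogue: pop r3=0xe2, sp=0x7f
r0: callee-saved, written=False
r2: caller-saved, written=True
r3: callee-saved, written=True
r4: caller-saved, written=True

SURVIVE = r0,r3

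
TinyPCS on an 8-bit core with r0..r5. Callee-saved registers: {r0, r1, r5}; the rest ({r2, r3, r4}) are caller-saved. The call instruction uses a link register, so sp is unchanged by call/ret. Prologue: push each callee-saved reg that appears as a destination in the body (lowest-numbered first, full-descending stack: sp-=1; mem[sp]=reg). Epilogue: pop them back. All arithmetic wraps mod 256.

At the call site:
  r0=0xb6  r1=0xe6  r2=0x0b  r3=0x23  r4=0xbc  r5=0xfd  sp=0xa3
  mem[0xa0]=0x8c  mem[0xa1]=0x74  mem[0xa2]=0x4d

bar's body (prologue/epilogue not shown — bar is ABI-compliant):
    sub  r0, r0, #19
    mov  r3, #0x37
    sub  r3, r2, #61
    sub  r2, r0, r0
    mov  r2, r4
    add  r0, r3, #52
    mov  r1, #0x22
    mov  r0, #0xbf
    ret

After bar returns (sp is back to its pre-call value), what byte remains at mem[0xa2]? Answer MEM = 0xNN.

MEM = 0xb6

prologue: push r0 → mem[0xa2]=0xb6, sp=0xa2
prologue: push r1 → mem[0xa1]=0xe6, sp=0xa1
body[0] sub  r0, r0, #19 → r0=0xa3
body[1] mov  r3, #0x37 → r3=0x37
body[2] sub  r3, r2, #61 → r3=0xce
body[3] sub  r2, r0, r0 → r2=0x00
body[4] mov  r2, r4 → r2=0xbc
body[5] add  r0, r3, #52 → r0=0x02
body[6] mov  r1, #0x22 → r1=0x22
body[7] mov  r0, #0xbf → r0=0xbf
epilogue: pop r1=0xe6, sp=0xa2
epilogue: pop r0=0xb6, sp=0xa3
prologue pushed ['r0', 'r1'] at ['0xa2', '0xa1']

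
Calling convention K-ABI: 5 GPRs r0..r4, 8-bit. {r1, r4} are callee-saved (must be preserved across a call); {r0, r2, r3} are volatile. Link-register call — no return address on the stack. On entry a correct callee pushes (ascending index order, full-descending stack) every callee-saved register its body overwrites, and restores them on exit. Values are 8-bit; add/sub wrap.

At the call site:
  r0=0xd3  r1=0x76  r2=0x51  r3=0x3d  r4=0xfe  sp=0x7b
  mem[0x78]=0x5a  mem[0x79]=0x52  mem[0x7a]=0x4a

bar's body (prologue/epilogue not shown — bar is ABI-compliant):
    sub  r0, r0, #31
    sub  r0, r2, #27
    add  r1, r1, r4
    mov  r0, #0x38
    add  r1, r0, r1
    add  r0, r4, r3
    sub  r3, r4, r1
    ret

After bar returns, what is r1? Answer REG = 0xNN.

REG = 0x76

prologue: push r1 -> mem[0x7a]=0x76, sp=0x7a
body[0] sub  r0, r0, #31 -> r0=0xb4
body[1] sub  r0, r2, #27 -> r0=0x36
body[2] add  r1, r1, r4 -> r1=0x74
body[3] mov  r0, #0x38 -> r0=0x38
body[4] add  r1, r0, r1 -> r1=0xac
body[5] add  r0, r4, r3 -> r0=0x3b
body[6] sub  r3, r4, r1 -> r3=0x52
epilogue: pop r1=0x76, sp=0x7b
r1 is callee-saved -> restored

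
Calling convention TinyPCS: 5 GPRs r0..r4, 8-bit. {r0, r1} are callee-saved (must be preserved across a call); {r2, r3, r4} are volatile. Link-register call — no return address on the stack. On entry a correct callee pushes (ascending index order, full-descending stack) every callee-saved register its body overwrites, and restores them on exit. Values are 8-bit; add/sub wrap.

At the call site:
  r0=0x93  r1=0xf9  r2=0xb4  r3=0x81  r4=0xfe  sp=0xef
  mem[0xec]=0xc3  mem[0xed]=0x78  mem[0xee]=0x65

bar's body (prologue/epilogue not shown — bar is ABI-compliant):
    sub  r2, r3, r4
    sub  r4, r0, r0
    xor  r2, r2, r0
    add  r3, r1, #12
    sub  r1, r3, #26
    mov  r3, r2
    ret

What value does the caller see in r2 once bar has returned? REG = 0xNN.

REG = 0x10

prologue: push r1 → mem[0xee]=0xf9, sp=0xee
body[0] sub  r2, r3, r4 → r2=0x83
body[1] sub  r4, r0, r0 → r4=0x00
body[2] xor  r2, r2, r0 → r2=0x10
body[3] add  r3, r1, #12 → r3=0x05
body[4] sub  r1, r3, #26 → r1=0xeb
body[5] mov  r3, r2 → r3=0x10
epilogue: pop r1=0xf9, sp=0xef
r2 is caller-saved → body value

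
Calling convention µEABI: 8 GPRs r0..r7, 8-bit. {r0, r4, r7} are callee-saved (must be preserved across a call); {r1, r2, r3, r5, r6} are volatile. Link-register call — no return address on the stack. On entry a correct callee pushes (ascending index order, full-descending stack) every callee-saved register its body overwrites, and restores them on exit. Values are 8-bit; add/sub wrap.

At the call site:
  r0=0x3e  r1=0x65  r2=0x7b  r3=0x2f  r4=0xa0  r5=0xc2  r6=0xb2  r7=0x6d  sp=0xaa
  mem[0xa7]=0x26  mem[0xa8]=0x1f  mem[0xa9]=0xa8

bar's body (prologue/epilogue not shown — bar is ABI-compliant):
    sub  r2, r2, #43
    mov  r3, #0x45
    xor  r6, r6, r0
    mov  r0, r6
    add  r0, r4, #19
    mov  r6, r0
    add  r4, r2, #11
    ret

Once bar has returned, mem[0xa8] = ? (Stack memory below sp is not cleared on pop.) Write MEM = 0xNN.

prologue: push r0 -> mem[0xa9]=0x3e, sp=0xa9
prologue: push r4 -> mem[0xa8]=0xa0, sp=0xa8
body[0] sub  r2, r2, #43 -> r2=0x50
body[1] mov  r3, #0x45 -> r3=0x45
body[2] xor  r6, r6, r0 -> r6=0x8c
body[3] mov  r0, r6 -> r0=0x8c
body[4] add  r0, r4, #19 -> r0=0xb3
body[5] mov  r6, r0 -> r6=0xb3
body[6] add  r4, r2, #11 -> r4=0x5b
epilogue: pop r4=0xa0, sp=0xa9
epilogue: pop r0=0x3e, sp=0xaa
prologue pushed ['r0', 'r4'] at ['0xa9', '0xa8']

MEM = 0xa0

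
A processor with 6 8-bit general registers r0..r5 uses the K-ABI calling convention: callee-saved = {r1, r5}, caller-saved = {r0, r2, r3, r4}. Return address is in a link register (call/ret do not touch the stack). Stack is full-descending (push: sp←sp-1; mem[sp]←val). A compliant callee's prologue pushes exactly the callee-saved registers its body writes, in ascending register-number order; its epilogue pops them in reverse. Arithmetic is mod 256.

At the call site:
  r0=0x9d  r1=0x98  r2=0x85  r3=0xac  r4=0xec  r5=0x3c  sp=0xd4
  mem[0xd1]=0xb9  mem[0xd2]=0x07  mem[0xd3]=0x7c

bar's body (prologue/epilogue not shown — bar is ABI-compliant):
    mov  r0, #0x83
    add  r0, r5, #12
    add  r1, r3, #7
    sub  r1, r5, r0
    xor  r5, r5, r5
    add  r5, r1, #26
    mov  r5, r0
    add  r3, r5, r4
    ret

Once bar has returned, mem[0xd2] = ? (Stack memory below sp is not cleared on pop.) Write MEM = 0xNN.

MEM = 0x3c

prologue: push r1 → mem[0xd3]=0x98, sp=0xd3
prologue: push r5 → mem[0xd2]=0x3c, sp=0xd2
body[0] mov  r0, #0x83 → r0=0x83
body[1] add  r0, r5, #12 → r0=0x48
body[2] add  r1, r3, #7 → r1=0xb3
body[3] sub  r1, r5, r0 → r1=0xf4
body[4] xor  r5, r5, r5 → r5=0x00
body[5] add  r5, r1, #26 → r5=0x0e
body[6] mov  r5, r0 → r5=0x48
body[7] add  r3, r5, r4 → r3=0x34
epilogue: pop r5=0x3c, sp=0xd3
epilogue: pop r1=0x98, sp=0xd4
prologue pushed ['r1', 'r5'] at ['0xd3', '0xd2']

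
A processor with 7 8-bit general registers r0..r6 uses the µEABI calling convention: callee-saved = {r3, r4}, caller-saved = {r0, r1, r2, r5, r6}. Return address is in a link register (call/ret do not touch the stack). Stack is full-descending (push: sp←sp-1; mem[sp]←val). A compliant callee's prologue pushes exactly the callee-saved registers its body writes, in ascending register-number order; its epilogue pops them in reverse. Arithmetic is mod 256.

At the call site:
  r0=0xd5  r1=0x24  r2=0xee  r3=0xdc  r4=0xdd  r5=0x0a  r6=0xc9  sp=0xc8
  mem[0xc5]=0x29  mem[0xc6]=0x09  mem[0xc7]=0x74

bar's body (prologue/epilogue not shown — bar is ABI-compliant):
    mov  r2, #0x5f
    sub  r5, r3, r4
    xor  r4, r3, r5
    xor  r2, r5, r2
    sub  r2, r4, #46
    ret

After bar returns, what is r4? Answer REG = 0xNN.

prologue: push r4 -> mem[0xc7]=0xdd, sp=0xc7
body[0] mov  r2, #0x5f -> r2=0x5f
body[1] sub  r5, r3, r4 -> r5=0xff
body[2] xor  r4, r3, r5 -> r4=0x23
body[3] xor  r2, r5, r2 -> r2=0xa0
body[4] sub  r2, r4, #46 -> r2=0xf5
epilogue: pop r4=0xdd, sp=0xc8
r4 is callee-saved -> restored

REG = 0xdd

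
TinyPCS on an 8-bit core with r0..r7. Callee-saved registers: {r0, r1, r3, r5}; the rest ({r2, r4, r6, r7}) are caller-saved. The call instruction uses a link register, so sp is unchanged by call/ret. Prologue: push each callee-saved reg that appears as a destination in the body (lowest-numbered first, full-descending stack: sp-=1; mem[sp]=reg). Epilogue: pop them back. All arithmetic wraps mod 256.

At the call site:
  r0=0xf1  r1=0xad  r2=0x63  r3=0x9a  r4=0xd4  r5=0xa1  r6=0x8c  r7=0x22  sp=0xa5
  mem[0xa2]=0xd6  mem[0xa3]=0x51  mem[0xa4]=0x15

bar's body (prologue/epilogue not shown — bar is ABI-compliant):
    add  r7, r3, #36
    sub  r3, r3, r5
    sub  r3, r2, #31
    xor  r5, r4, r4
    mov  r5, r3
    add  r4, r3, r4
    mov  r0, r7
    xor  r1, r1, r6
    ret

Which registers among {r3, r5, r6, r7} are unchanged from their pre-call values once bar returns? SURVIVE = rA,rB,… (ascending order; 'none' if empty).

SURVIVE = r3,r5,r6

prologue: push r0 -> mem[0xa4]=0xf1, sp=0xa4
prologue: push r1 -> mem[0xa3]=0xad, sp=0xa3
prologue: push r3 -> mem[0xa2]=0x9a, sp=0xa2
prologue: push r5 -> mem[0xa1]=0xa1, sp=0xa1
body[0] add  r7, r3, #36 -> r7=0xbe
body[1] sub  r3, r3, r5 -> r3=0xf9
body[2] sub  r3, r2, #31 -> r3=0x44
body[3] xor  r5, r4, r4 -> r5=0x00
body[4] mov  r5, r3 -> r5=0x44
body[5] add  r4, r3, r4 -> r4=0x18
body[6] mov  r0, r7 -> r0=0xbe
body[7] xor  r1, r1, r6 -> r1=0x21
epilogue: pop r5=0xa1, sp=0xa2
epilogue: pop r3=0x9a, sp=0xa3
epilogue: pop r1=0xad, sp=0xa4
epilogue: pop r0=0xf1, sp=0xa5
r3: callee-saved, written=True
r5: callee-saved, written=True
r6: caller-saved, written=False
r7: caller-saved, written=True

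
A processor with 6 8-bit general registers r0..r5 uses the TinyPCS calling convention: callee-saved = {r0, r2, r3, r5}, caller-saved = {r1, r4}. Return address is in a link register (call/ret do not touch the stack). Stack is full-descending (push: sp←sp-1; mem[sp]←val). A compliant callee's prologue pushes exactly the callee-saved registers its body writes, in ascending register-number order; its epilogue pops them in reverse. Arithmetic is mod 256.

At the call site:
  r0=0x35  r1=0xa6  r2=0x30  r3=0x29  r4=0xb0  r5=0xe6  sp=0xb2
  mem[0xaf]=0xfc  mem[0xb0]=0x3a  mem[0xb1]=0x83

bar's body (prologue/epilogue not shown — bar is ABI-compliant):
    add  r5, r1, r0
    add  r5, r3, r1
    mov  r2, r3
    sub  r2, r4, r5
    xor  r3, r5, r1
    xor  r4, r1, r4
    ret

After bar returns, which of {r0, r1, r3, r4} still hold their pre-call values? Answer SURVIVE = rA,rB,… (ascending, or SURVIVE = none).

prologue: push r2 → mem[0xb1]=0x30, sp=0xb1
prologue: push r3 → mem[0xb0]=0x29, sp=0xb0
prologue: push r5 → mem[0xaf]=0xe6, sp=0xaf
body[0] add  r5, r1, r0 → r5=0xdb
body[1] add  r5, r3, r1 → r5=0xcf
body[2] mov  r2, r3 → r2=0x29
body[3] sub  r2, r4, r5 → r2=0xe1
body[4] xor  r3, r5, r1 → r3=0x69
body[5] xor  r4, r1, r4 → r4=0x16
epilogue: pop r5=0xe6, sp=0xb0
epilogue: pop r3=0x29, sp=0xb1
epilogue: pop r2=0x30, sp=0xb2
r0: callee-saved, written=False
r1: caller-saved, written=False
r3: callee-saved, written=True
r4: caller-saved, written=True

SURVIVE = r0,r1,r3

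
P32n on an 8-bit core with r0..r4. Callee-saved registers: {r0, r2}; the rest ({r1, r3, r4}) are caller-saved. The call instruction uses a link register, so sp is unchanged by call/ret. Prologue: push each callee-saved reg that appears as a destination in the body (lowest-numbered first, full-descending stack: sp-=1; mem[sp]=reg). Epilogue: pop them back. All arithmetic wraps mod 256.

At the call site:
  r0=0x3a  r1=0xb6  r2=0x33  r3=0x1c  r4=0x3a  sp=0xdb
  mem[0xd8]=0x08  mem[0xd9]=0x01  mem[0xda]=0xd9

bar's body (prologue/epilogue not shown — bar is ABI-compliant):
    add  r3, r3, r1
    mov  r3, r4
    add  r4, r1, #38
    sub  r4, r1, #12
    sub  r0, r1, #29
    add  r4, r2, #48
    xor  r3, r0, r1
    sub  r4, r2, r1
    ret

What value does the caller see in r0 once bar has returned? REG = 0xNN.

prologue: push r0 → mem[0xda]=0x3a, sp=0xda
body[0] add  r3, r3, r1 → r3=0xd2
body[1] mov  r3, r4 → r3=0x3a
body[2] add  r4, r1, #38 → r4=0xdc
body[3] sub  r4, r1, #12 → r4=0xaa
body[4] sub  r0, r1, #29 → r0=0x99
body[5] add  r4, r2, #48 → r4=0x63
body[6] xor  r3, r0, r1 → r3=0x2f
body[7] sub  r4, r2, r1 → r4=0x7d
epilogue: pop r0=0x3a, sp=0xdb
r0 is callee-saved → restored

REG = 0x3a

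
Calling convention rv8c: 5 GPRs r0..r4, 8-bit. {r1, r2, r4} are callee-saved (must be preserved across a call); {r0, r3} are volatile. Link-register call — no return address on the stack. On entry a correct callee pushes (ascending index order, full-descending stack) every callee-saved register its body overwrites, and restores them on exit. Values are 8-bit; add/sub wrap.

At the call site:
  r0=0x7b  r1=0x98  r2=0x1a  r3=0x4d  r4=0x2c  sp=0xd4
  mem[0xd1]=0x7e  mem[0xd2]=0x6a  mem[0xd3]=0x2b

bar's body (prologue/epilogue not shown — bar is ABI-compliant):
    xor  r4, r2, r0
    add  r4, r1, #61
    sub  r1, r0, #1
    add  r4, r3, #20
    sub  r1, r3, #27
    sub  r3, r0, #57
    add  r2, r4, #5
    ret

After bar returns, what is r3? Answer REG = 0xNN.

REG = 0x42

prologue: push r1 → mem[0xd3]=0x98, sp=0xd3
prologue: push r2 → mem[0xd2]=0x1a, sp=0xd2
prologue: push r4 → mem[0xd1]=0x2c, sp=0xd1
body[0] xor  r4, r2, r0 → r4=0x61
body[1] add  r4, r1, #61 → r4=0xd5
body[2] sub  r1, r0, #1 → r1=0x7a
body[3] add  r4, r3, #20 → r4=0x61
body[4] sub  r1, r3, #27 → r1=0x32
body[5] sub  r3, r0, #57 → r3=0x42
body[6] add  r2, r4, #5 → r2=0x66
epilogue: pop r4=0x2c, sp=0xd2
epilogue: pop r2=0x1a, sp=0xd3
epilogue: pop r1=0x98, sp=0xd4
r3 is caller-saved → body value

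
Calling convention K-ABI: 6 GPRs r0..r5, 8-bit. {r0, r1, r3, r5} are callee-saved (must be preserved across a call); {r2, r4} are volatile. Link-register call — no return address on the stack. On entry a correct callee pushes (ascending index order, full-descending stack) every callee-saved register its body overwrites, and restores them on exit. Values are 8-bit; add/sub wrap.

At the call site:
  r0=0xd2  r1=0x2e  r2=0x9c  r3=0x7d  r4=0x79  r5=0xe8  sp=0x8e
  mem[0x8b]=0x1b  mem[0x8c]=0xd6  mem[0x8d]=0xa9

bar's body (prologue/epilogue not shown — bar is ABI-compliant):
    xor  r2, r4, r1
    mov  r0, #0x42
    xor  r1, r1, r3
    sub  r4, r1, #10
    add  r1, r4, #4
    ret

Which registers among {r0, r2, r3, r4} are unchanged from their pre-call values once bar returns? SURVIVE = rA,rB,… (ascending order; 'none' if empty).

SURVIVE = r0,r3

prologue: push r0 -> mem[0x8d]=0xd2, sp=0x8d
prologue: push r1 -> mem[0x8c]=0x2e, sp=0x8c
body[0] xor  r2, r4, r1 -> r2=0x57
body[1] mov  r0, #0x42 -> r0=0x42
body[2] xor  r1, r1, r3 -> r1=0x53
body[3] sub  r4, r1, #10 -> r4=0x49
body[4] add  r1, r4, #4 -> r1=0x4d
epilogue: pop r1=0x2e, sp=0x8d
epilogue: pop r0=0xd2, sp=0x8e
r0: callee-saved, written=True
r2: caller-saved, written=True
r3: callee-saved, written=False
r4: caller-saved, written=True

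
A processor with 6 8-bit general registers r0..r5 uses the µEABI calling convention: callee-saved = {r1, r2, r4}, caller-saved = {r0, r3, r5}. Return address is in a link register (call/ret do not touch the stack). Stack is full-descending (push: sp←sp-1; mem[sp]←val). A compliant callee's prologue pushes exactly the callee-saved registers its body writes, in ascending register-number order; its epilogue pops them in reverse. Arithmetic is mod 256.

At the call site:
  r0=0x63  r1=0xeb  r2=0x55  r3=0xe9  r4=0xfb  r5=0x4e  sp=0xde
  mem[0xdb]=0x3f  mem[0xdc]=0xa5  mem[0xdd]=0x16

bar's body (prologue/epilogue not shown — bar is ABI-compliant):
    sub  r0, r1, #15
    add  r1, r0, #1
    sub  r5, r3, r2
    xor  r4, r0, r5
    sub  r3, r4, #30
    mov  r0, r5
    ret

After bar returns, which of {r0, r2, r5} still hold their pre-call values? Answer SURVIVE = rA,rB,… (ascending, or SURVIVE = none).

SURVIVE = r2

prologue: push r1 → mem[0xdd]=0xeb, sp=0xdd
prologue: push r4 → mem[0xdc]=0xfb, sp=0xdc
body[0] sub  r0, r1, #15 → r0=0xdc
body[1] add  r1, r0, #1 → r1=0xdd
body[2] sub  r5, r3, r2 → r5=0x94
body[3] xor  r4, r0, r5 → r4=0x48
body[4] sub  r3, r4, #30 → r3=0x2a
body[5] mov  r0, r5 → r0=0x94
epilogue: pop r4=0xfb, sp=0xdd
epilogue: pop r1=0xeb, sp=0xde
r0: caller-saved, written=True
r2: callee-saved, written=False
r5: caller-saved, written=True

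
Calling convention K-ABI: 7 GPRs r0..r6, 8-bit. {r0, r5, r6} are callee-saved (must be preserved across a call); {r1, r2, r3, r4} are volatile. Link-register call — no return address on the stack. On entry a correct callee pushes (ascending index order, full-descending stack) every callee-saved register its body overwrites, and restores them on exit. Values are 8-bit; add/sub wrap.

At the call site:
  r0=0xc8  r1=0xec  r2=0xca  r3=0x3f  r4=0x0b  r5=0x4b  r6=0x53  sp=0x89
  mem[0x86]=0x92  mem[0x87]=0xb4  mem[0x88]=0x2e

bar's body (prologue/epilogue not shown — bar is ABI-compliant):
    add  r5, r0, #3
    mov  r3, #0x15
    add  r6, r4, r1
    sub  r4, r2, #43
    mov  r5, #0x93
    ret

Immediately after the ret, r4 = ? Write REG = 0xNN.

REG = 0x9f

prologue: push r5 → mem[0x88]=0x4b, sp=0x88
prologue: push r6 → mem[0x87]=0x53, sp=0x87
body[0] add  r5, r0, #3 → r5=0xcb
body[1] mov  r3, #0x15 → r3=0x15
body[2] add  r6, r4, r1 → r6=0xf7
body[3] sub  r4, r2, #43 → r4=0x9f
body[4] mov  r5, #0x93 → r5=0x93
epilogue: pop r6=0x53, sp=0x88
epilogue: pop r5=0x4b, sp=0x89
r4 is caller-saved → body value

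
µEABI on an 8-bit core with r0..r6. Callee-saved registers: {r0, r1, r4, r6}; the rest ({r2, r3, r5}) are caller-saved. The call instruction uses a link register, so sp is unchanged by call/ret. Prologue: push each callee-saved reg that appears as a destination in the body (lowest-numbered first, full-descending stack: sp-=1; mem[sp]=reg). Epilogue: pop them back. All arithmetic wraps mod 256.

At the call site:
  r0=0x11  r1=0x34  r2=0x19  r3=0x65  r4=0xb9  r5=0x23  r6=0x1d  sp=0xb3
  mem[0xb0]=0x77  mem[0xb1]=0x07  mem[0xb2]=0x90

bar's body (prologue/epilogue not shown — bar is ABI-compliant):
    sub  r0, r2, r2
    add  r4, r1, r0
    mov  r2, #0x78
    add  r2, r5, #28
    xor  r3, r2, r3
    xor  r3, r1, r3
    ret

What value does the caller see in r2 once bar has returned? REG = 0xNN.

REG = 0x3f

prologue: push r0 → mem[0xb2]=0x11, sp=0xb2
prologue: push r4 → mem[0xb1]=0xb9, sp=0xb1
body[0] sub  r0, r2, r2 → r0=0x00
body[1] add  r4, r1, r0 → r4=0x34
body[2] mov  r2, #0x78 → r2=0x78
body[3] add  r2, r5, #28 → r2=0x3f
body[4] xor  r3, r2, r3 → r3=0x5a
body[5] xor  r3, r1, r3 → r3=0x6e
epilogue: pop r4=0xb9, sp=0xb2
epilogue: pop r0=0x11, sp=0xb3
r2 is caller-saved → body value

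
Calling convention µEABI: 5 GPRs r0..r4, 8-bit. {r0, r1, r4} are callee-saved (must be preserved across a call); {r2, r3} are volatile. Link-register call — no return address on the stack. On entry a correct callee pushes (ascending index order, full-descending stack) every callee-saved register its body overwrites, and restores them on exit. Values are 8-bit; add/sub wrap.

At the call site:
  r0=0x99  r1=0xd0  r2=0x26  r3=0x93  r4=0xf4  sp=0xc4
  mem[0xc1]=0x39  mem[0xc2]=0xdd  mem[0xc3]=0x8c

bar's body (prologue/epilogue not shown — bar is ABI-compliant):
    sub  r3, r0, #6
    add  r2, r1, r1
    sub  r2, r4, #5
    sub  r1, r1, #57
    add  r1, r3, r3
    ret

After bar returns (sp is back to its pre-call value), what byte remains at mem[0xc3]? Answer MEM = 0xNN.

MEM = 0xd0

prologue: push r1 -> mem[0xc3]=0xd0, sp=0xc3
body[0] sub  r3, r0, #6 -> r3=0x93
body[1] add  r2, r1, r1 -> r2=0xa0
body[2] sub  r2, r4, #5 -> r2=0xef
body[3] sub  r1, r1, #57 -> r1=0x97
body[4] add  r1, r3, r3 -> r1=0x26
epilogue: pop r1=0xd0, sp=0xc4
prologue pushed ['r1'] at ['0xc3']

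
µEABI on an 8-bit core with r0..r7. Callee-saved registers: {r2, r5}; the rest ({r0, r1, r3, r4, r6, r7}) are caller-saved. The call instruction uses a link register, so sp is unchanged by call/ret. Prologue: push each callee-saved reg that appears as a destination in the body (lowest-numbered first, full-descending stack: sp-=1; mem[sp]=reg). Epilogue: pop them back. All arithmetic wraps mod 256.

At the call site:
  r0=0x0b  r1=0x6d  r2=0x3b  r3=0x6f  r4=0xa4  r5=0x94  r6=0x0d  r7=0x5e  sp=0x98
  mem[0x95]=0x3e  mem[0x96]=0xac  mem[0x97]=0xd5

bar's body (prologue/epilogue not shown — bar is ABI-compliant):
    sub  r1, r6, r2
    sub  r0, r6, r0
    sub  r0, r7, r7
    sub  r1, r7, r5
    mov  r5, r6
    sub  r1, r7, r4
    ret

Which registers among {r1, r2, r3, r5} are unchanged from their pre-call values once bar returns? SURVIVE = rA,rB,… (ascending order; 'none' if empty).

prologue: push r5 -> mem[0x97]=0x94, sp=0x97
body[0] sub  r1, r6, r2 -> r1=0xd2
body[1] sub  r0, r6, r0 -> r0=0x02
body[2] sub  r0, r7, r7 -> r0=0x00
body[3] sub  r1, r7, r5 -> r1=0xca
body[4] mov  r5, r6 -> r5=0x0d
body[5] sub  r1, r7, r4 -> r1=0xba
epilogue: pop r5=0x94, sp=0x98
r1: caller-saved, written=True
r2: callee-saved, written=False
r3: caller-saved, written=False
r5: callee-saved, written=True

SURVIVE = r2,r3,r5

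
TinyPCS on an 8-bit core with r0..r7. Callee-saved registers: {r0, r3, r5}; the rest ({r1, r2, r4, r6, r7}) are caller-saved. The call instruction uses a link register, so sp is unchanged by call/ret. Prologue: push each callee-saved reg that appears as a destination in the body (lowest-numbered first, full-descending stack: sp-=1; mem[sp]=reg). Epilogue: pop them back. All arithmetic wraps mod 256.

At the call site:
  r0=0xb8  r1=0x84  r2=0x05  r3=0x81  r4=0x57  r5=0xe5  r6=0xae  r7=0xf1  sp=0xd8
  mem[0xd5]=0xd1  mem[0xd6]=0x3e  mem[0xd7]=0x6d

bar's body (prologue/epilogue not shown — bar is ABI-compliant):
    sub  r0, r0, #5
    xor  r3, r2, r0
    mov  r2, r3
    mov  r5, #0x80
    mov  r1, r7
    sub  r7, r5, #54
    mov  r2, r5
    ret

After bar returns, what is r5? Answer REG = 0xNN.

REG = 0xe5

prologue: push r0 -> mem[0xd7]=0xb8, sp=0xd7
prologue: push r3 -> mem[0xd6]=0x81, sp=0xd6
prologue: push r5 -> mem[0xd5]=0xe5, sp=0xd5
body[0] sub  r0, r0, #5 -> r0=0xb3
body[1] xor  r3, r2, r0 -> r3=0xb6
body[2] mov  r2, r3 -> r2=0xb6
body[3] mov  r5, #0x80 -> r5=0x80
body[4] mov  r1, r7 -> r1=0xf1
body[5] sub  r7, r5, #54 -> r7=0x4a
body[6] mov  r2, r5 -> r2=0x80
epilogue: pop r5=0xe5, sp=0xd6
epilogue: pop r3=0x81, sp=0xd7
epilogue: pop r0=0xb8, sp=0xd8
r5 is callee-saved -> restored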